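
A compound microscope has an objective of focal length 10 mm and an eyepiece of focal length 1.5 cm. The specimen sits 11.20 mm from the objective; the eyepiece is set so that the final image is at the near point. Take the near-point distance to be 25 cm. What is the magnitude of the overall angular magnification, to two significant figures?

Convert to cm: f_obj = 10 mm = 1 cm; d_o = 11.20 mm = 1.12 cm.
Objective: 1/d_i = 1/f_obj - 1/d_o = 1/1 - 1/1.12 = 0.10714 cm^-1, so d_i = 9.333 cm.
m_obj = -d_i/d_o = -9.333/1.12 = -8.333.
Eyepiece angular magnification (image at near point): M_eye = 1 + D/f_e = 1 + 25/1.5 = 17.667.
Overall M = m_obj x M_eye = (-8.333)(17.667) = -147.22.
|M| = 147.22.

150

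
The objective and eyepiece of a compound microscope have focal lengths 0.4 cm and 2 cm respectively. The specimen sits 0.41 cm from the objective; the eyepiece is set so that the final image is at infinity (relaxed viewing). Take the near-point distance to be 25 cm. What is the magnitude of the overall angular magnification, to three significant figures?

500

Objective: 1/d_i = 1/f_obj - 1/d_o = 1/0.4 - 1/0.41 = 0.06098 cm^-1, so d_i = 16.400 cm.
m_obj = -d_i/d_o = -16.400/0.41 = -40.000.
Eyepiece angular magnification (image at infinity): M_eye = D/f_e = 25/2 = 12.500.
Overall M = m_obj x M_eye = (-40.000)(12.500) = -500.00.
|M| = 500.00.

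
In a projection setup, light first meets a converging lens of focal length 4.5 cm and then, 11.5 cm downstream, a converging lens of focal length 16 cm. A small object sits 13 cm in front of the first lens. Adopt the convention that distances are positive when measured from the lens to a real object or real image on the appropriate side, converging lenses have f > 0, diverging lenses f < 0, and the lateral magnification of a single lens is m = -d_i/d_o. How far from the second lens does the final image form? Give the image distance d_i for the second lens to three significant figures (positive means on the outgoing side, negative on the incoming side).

Lens 1: 1/d_i1 = 1/f_1 - 1/d_o1 = 1/4.5 - 1/13 = 0.14530 cm^-1, so d_i1 = 6.882 cm.
Object distance for lens 2: d_o2 = 11.5 - 6.882 = 4.618 cm.
Lens 2: 1/d_i2 = 1/f_2 - 1/d_o2 = 1/16 - 1/(4.618) = -0.15406 cm^-1, so d_i2 = -6.491 cm.

-6.49 cm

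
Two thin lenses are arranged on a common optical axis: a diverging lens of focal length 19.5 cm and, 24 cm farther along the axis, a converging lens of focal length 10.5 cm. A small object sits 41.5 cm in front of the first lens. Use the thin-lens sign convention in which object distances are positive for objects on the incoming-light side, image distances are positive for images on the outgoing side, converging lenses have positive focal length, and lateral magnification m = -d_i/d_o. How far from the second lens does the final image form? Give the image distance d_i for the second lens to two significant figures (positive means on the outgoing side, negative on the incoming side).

15 cm

First lens: d_i1 = 1/(1/(-19.5) - 1/41.5) = -13.266 cm.
The intermediate image is virtual, 13.266 cm to the left of lens 1, so d_o2 = L - d_i1 = 24 - (-13.266) = 37.266 cm.
Second lens: d_i2 = 1/(1/10.5 - 1/(37.266)) = 14.619 cm.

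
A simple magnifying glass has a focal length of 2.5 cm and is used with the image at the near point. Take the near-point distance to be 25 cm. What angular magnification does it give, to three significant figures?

11.0

M = 1 + D/f = 1 + 25/2.5 = 11.000.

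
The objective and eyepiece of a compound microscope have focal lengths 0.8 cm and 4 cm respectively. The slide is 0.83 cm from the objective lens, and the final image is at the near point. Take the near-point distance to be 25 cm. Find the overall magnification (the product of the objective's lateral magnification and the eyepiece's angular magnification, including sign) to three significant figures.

-193

Objective: 1/d_i = 1/f_obj - 1/d_o = 1/0.8 - 1/0.83 = 0.04518 cm^-1, so d_i = 22.133 cm.
m_obj = -d_i/d_o = -22.133/0.83 = -26.667.
Eyepiece angular magnification (image at near point): M_eye = 1 + D/f_e = 1 + 25/4 = 7.250.
Overall M = m_obj x M_eye = (-26.667)(7.250) = -193.33.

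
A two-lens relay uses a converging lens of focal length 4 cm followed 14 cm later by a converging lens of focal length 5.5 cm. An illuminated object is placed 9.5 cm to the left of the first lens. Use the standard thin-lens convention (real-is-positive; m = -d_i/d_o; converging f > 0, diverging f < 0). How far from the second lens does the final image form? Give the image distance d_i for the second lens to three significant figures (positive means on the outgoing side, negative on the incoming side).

Lens 1: 1/d_i1 = 1/f_1 - 1/d_o1 = 1/4 - 1/9.5 = 0.14474 cm^-1, so d_i1 = 6.909 cm.
The intermediate image is 6.909 cm to the right of lens 1, so d_o2 = L - d_i1 = 14 - 6.909 = 7.091 cm.
Lens 2: 1/d_i2 = 1/f_2 - 1/d_o2 = 1/5.5 - 1/(7.091) = 0.04079 cm^-1, so d_i2 = 24.514 cm.

24.5 cm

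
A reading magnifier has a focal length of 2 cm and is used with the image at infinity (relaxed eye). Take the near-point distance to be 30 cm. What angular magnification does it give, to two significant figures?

15

M = D/f = 30/2 = 15.000.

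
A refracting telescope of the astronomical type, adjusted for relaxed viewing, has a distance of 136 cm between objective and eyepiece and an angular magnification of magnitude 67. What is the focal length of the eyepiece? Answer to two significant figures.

2.0 cm

In normal adjustment the tube length equals f_obj + f_eye and |M| = f_obj/f_eye.
So f_obj = 67 f_eye and 67 f_eye + f_eye = 136 cm, giving f_eye = 136/68 = 2.000 cm and f_obj = 134.000 cm.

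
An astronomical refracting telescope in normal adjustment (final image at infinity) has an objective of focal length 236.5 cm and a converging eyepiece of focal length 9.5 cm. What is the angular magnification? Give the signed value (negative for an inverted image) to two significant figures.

M = -f_obj/f_eye = -236.5/(9.5) = -24.895.

-25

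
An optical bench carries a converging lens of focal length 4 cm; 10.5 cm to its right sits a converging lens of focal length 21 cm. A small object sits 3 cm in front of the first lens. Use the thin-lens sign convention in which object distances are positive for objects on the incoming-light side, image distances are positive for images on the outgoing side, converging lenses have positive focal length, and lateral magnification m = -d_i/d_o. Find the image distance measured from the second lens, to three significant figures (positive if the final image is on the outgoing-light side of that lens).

Lens 1: 1/d_i1 = 1/f_1 - 1/d_o1 = 1/4 - 1/3 = -0.08333 cm^-1, so d_i1 = -12.000 cm.
The intermediate image is virtual, 12.000 cm to the left of lens 1, so d_o2 = L - d_i1 = 10.5 - (-12.000) = 22.500 cm.
Lens 2: 1/d_i2 = 1/f_2 - 1/d_o2 = 1/21 - 1/(22.500) = 0.00317 cm^-1, so d_i2 = 315.000 cm.

315 cm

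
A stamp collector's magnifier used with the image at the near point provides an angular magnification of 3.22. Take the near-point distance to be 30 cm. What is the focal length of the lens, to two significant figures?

14 cm

For the image at the near point, M = 1 + D/f.
f = D/(M - 1) = 30/(3.22 - 1) = 13.514 cm.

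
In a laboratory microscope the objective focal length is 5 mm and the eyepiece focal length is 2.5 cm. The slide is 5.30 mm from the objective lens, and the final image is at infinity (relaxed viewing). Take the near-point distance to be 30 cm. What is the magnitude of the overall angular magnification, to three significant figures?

200

Convert to cm: f_obj = 5 mm = 0.5 cm; d_o = 5.30 mm = 0.53 cm.
Objective: 1/d_i = 1/f_obj - 1/d_o = 1/0.5 - 1/0.53 = 0.11321 cm^-1, so d_i = 8.833 cm.
m_obj = -d_i/d_o = -8.833/0.53 = -16.667.
Eyepiece angular magnification (image at infinity): M_eye = D/f_e = 30/2.5 = 12.000.
Overall M = m_obj x M_eye = (-16.667)(12.000) = -200.00.
|M| = 200.00.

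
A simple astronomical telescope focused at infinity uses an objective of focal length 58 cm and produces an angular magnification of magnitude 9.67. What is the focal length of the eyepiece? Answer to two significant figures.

|M| = f_obj/f_eye, so f_eye = f_obj/|M| = 58/9.67 = 5.998 cm.

6.0 cm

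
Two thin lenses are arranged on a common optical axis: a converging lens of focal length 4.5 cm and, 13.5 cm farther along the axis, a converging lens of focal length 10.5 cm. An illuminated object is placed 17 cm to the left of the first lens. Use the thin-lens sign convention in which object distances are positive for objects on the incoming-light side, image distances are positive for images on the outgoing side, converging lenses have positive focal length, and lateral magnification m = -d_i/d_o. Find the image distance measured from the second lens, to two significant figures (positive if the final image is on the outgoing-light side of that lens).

-25 cm

Lens 1: 1/d_i1 = 1/f_1 - 1/d_o1 = 1/4.5 - 1/17 = 0.16340 cm^-1, so d_i1 = 6.120 cm.
Object distance for lens 2: d_o2 = 13.5 - 6.120 = 7.380 cm.
Lens 2: 1/d_i2 = 1/f_2 - 1/d_o2 = 1/10.5 - 1/(7.380) = -0.04026 cm^-1, so d_i2 = -24.837 cm.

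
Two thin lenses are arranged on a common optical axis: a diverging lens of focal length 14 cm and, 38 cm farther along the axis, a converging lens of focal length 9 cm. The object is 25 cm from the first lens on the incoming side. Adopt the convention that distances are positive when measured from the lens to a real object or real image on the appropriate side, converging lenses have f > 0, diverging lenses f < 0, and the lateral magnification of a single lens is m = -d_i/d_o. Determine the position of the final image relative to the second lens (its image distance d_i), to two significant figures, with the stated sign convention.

11 cm

Applying the thin-lens equation to the first lens, 1/(-14) = 1/25 + 1/d_i1, which gives d_i1 = -8.974 cm.
With d_i1 < 0 the first image is virtual and lies on the object side; the object distance for lens 2 is d_o2 = 38 - (-8.974) = 46.974 cm.
Applying the thin-lens equation again with f_2 = 9 cm and d_o2 = 46.974 cm gives d_i2 = 11.133 cm.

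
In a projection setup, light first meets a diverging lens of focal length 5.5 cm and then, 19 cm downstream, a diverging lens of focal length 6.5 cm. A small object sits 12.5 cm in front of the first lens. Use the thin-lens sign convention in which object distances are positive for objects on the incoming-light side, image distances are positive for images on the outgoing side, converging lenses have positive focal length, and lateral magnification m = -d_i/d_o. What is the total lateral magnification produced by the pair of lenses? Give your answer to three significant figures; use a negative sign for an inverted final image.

0.0677

Lens 1: 1/d_i1 = 1/f_1 - 1/d_o1 = 1/(-5.5) - 1/12.5 = -0.26182 cm^-1, so d_i1 = -3.819 cm.
m_1 = -(-3.819)/12.5 = 0.3056.
The intermediate image is virtual, 3.819 cm to the left of lens 1, so d_o2 = L - d_i1 = 19 - (-3.819) = 22.819 cm.
Lens 2: 1/d_i2 = 1/f_2 - 1/d_o2 = 1/(-6.5) - 1/(22.819) = -0.19767 cm^-1, so d_i2 = -5.059 cm.
m_2 = -(-5.059)/(22.819) = 0.2217.
Total m = m_1 x m_2 = (0.3056)(0.2217) = 0.0677.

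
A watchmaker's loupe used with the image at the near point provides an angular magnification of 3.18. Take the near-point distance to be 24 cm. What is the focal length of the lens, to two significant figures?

For the image at the near point, M = 1 + D/f.
f = D/(M - 1) = 24/(3.18 - 1) = 11.009 cm.

11 cm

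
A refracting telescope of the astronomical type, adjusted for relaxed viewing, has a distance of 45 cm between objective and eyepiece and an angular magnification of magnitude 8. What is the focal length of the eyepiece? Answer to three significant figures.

In normal adjustment the tube length equals f_obj + f_eye and |M| = f_obj/f_eye.
So f_obj = 8 f_eye and 8 f_eye + f_eye = 45 cm, giving f_eye = 45/9 = 5.000 cm and f_obj = 40.000 cm.

5.00 cm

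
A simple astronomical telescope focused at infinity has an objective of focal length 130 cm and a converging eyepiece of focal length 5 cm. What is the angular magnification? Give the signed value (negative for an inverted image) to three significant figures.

-26.0

M = -f_obj/f_eye = -130/(5) = -26.000.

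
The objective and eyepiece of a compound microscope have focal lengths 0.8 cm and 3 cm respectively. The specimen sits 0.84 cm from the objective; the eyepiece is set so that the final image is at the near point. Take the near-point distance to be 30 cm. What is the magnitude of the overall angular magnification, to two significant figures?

220

Objective: 1/d_i = 1/f_obj - 1/d_o = 1/0.8 - 1/0.84 = 0.05952 cm^-1, so d_i = 16.800 cm.
m_obj = -d_i/d_o = -16.800/0.84 = -20.000.
Eyepiece angular magnification (image at near point): M_eye = 1 + D/f_e = 1 + 30/3 = 11.000.
Overall M = m_obj x M_eye = (-20.000)(11.000) = -220.00.
|M| = 220.00.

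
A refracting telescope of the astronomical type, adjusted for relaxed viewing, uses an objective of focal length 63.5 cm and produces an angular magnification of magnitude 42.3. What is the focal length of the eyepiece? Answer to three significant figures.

1.50 cm

|M| = f_obj/f_eye, so f_eye = f_obj/|M| = 63.5/42.3 = 1.501 cm.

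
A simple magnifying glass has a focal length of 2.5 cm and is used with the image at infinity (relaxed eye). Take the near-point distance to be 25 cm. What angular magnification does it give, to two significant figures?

M = D/f = 25/2.5 = 10.000.

10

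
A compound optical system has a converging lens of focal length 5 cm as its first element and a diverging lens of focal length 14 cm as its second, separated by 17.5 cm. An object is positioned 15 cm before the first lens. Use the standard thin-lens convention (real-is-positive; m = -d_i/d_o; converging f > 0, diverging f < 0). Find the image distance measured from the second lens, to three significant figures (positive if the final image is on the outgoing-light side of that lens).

-5.83 cm

First lens: d_i1 = 1/(1/5 - 1/15) = 7.500 cm.
Object distance for lens 2: d_o2 = 17.5 - 7.500 = 10.000 cm.
Second lens: d_i2 = 1/(1/(-14) - 1/(10.000)) = -5.833 cm.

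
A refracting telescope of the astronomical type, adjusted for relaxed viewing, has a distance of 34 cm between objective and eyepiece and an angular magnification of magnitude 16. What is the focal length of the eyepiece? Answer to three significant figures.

2.00 cm

In normal adjustment the tube length equals f_obj + f_eye and |M| = f_obj/f_eye.
So f_obj = 16 f_eye and 16 f_eye + f_eye = 34 cm, giving f_eye = 34/17 = 2.000 cm and f_obj = 32.000 cm.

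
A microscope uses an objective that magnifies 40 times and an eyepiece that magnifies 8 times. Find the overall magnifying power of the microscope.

320

The overall magnification of a compound microscope is the product of the objective and eyepiece magnifications:
M = M_obj x M_eye = 40 x 8 = 320.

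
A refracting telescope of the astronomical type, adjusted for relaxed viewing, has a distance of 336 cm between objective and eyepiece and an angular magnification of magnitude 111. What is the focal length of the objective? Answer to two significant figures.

In normal adjustment the tube length equals f_obj + f_eye and |M| = f_obj/f_eye.
So f_obj = 111 f_eye and 111 f_eye + f_eye = 336 cm, giving f_eye = 336/112 = 3.000 cm and f_obj = 333.000 cm.

330 cm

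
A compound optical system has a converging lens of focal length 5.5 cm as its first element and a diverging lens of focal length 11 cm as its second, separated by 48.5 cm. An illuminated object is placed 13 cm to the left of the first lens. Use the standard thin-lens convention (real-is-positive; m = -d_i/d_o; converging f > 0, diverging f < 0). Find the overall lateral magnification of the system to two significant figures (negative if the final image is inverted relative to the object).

-0.16

Applying the thin-lens equation to the first lens, 1/5.5 = 1/13 + 1/d_i1, which gives d_i1 = 9.533 cm.
Its lateral magnification is m_1 = -d_i1/d_o1 = -(9.533)/13 = -0.7333.
Object distance for lens 2: d_o2 = 48.5 - 9.533 = 38.967 cm.
Applying the thin-lens equation again with f_2 = -11 cm and d_o2 = 38.967 cm gives d_i2 = -8.578 cm.
m_2 = -(-8.578)/(38.967) = 0.2201.
Overall magnification: m = m_1 m_2 = -0.1614.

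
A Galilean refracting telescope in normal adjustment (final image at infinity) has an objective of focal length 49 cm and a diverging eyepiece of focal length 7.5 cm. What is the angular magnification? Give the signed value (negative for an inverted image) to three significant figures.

6.53

M = -f_obj/f_eye = -49/(-7.5) = 6.533.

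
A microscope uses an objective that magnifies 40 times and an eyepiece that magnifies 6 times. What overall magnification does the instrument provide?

The overall magnification of a compound microscope is the product of the objective and eyepiece magnifications:
M = M_obj x M_eye = 40 x 6 = 240.

240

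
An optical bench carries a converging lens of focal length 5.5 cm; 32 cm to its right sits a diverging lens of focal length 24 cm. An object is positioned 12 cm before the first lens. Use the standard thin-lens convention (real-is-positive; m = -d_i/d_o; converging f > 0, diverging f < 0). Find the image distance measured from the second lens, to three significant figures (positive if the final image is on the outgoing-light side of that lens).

-11.4 cm

Applying the thin-lens equation to the first lens, 1/5.5 = 1/12 + 1/d_i1, which gives d_i1 = 10.154 cm.
The intermediate image is 10.154 cm to the right of lens 1, so d_o2 = L - d_i1 = 32 - 10.154 = 21.846 cm.
Applying the thin-lens equation again with f_2 = -24 cm and d_o2 = 21.846 cm gives d_i2 = -11.436 cm.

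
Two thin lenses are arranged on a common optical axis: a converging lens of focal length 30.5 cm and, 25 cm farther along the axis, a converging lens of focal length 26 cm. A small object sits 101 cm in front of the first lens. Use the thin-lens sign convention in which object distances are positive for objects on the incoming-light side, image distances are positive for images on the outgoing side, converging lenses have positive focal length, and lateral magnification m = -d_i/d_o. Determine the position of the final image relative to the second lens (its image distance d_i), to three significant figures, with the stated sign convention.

10.9 cm

Applying the thin-lens equation to the first lens, 1/30.5 = 1/101 + 1/d_i1, which gives d_i1 = 43.695 cm.
This image would form 43.695 cm past lens 1, i.e. 18.695 cm beyond lens 2, so it is a virtual object for lens 2: d_o2 = 25 - 43.695 = -18.695 cm.
Applying the thin-lens equation again with f_2 = 26 cm and d_o2 = -18.695 cm gives d_i2 = 10.875 cm.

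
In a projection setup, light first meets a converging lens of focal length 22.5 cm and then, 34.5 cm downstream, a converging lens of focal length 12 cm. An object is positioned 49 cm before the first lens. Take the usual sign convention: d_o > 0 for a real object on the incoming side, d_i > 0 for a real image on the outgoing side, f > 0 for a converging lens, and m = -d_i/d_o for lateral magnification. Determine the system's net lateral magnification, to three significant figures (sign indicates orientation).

Lens 1: 1/d_i1 = 1/f_1 - 1/d_o1 = 1/22.5 - 1/49 = 0.02404 cm^-1, so d_i1 = 41.604 cm.
m_1 = -(41.604)/49 = -0.8491.
This image would form 41.604 cm past lens 1, i.e. 7.104 cm beyond lens 2, so it is a virtual object for lens 2: d_o2 = 34.5 - 41.604 = -7.104 cm.
Lens 2: 1/d_i2 = 1/f_2 - 1/d_o2 = 1/12 - 1/(-7.104) = 0.22410 cm^-1, so d_i2 = 4.462 cm.
m_2 = -(4.462)/(-7.104) = 0.6281.
Total m = m_1 x m_2 = (-0.8491)(0.6281) = -0.5333.

-0.533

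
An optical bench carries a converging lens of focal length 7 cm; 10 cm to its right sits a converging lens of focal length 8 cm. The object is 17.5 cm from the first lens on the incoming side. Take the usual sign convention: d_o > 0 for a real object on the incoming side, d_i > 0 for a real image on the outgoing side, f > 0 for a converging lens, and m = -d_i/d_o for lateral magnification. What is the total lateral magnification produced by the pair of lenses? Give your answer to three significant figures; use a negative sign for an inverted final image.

-0.552

Lens 1: 1/d_i1 = 1/f_1 - 1/d_o1 = 1/7 - 1/17.5 = 0.08571 cm^-1, so d_i1 = 11.667 cm.
m_1 = -(11.667)/17.5 = -0.6667.
This image would form 11.667 cm past lens 1, i.e. 1.667 cm beyond lens 2, so it is a virtual object for lens 2: d_o2 = 10 - 11.667 = -1.667 cm.
Lens 2: 1/d_i2 = 1/f_2 - 1/d_o2 = 1/8 - 1/(-1.667) = 0.72500 cm^-1, so d_i2 = 1.379 cm.
m_2 = -(1.379)/(-1.667) = 0.8276.
The system's lateral magnification is m_1 m_2 = (-0.6667)(0.8276) = -0.5517.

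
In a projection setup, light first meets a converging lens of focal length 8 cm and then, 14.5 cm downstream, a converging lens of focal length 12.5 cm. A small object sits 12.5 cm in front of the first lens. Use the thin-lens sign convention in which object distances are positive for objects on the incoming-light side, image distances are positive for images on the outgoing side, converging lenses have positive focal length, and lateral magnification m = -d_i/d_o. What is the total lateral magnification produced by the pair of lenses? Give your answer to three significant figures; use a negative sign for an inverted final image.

-1.10

First lens: d_i1 = 1/(1/8 - 1/12.5) = 22.222 cm.
m_1 = -(22.222)/12.5 = -1.7778.
This image would form 22.222 cm past lens 1, i.e. 7.722 cm beyond lens 2, so it is a virtual object for lens 2: d_o2 = 14.5 - 22.222 = -7.722 cm.
Second lens: d_i2 = 1/(1/12.5 - 1/(-7.722)) = 4.773 cm.
m_2 = -(4.773)/(-7.722) = 0.6181.
Total m = m_1 x m_2 = (-1.7778)(0.6181) = -1.0989.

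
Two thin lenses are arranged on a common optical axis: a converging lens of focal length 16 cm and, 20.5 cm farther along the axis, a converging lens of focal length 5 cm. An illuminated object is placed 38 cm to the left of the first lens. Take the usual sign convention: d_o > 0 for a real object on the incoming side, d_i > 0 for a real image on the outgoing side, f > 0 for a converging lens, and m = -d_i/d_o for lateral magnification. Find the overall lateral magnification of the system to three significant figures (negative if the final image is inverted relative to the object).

-0.300

Applying the thin-lens equation to the first lens, 1/16 = 1/38 + 1/d_i1, which gives d_i1 = 27.636 cm.
Its lateral magnification is m_1 = -d_i1/d_o1 = -(27.636)/38 = -0.7273.
This image would form 27.636 cm past lens 1, i.e. 7.136 cm beyond lens 2, so it is a virtual object for lens 2: d_o2 = 20.5 - 27.636 = -7.136 cm.
Applying the thin-lens equation again with f_2 = 5 cm and d_o2 = -7.136 cm gives d_i2 = 2.940 cm.
m_2 = -(2.940)/(-7.136) = 0.4120.
Total m = m_1 x m_2 = (-0.7273)(0.4120) = -0.2996.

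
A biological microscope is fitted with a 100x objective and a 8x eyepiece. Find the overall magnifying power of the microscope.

800

The overall magnification of a compound microscope is the product of the objective and eyepiece magnifications:
M = M_obj x M_eye = 100 x 8 = 800.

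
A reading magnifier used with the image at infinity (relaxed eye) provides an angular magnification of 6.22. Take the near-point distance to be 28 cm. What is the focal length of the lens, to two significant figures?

For the image at infinity, M = D/f.
f = D/M = 28/6.22 = 4.502 cm.

4.5 cm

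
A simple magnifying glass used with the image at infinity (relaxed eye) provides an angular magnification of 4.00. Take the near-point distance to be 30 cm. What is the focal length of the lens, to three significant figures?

7.50 cm

For the image at infinity, M = D/f.
f = D/M = 30/4.0 = 7.500 cm.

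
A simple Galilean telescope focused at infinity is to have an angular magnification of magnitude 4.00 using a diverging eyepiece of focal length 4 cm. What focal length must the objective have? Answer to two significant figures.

|M| = f_obj/|f_eye|, so f_obj = |M| x |f_eye| = 4.0 x 4 = 16.000 cm.

16 cm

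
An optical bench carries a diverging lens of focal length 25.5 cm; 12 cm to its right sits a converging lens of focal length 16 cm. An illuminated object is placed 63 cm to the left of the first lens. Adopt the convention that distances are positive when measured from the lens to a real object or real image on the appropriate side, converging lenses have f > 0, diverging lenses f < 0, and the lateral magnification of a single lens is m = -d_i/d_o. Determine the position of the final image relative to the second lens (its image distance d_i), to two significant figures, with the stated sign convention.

34 cm

First lens: d_i1 = 1/(1/(-25.5) - 1/63) = -18.153 cm.
With d_i1 < 0 the first image is virtual and lies on the object side; the object distance for lens 2 is d_o2 = 12 - (-18.153) = 30.153 cm.
Second lens: d_i2 = 1/(1/16 - 1/(30.153)) = 34.089 cm.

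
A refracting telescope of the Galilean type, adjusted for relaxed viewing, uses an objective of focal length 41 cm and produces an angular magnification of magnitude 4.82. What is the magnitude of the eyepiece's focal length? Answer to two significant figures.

|M| = f_obj/|f_eye|, so |f_eye| = f_obj/|M| = 41/4.82 = 8.506 cm.
(The eyepiece is diverging, so its signed focal length is -8.506 cm.)

8.5 cm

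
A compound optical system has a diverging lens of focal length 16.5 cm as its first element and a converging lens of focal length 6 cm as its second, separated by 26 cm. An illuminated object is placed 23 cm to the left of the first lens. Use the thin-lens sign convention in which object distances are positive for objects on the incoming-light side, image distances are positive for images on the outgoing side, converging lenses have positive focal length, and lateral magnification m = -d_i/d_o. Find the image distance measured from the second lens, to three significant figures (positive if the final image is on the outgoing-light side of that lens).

Applying the thin-lens equation to the first lens, 1/(-16.5) = 1/23 + 1/d_i1, which gives d_i1 = -9.608 cm.
With d_i1 < 0 the first image is virtual and lies on the object side; the object distance for lens 2 is d_o2 = 26 - (-9.608) = 35.608 cm.
Applying the thin-lens equation again with f_2 = 6 cm and d_o2 = 35.608 cm gives d_i2 = 7.216 cm.

7.22 cm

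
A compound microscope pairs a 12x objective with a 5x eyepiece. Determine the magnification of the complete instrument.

60

The overall magnification of a compound microscope is the product of the objective and eyepiece magnifications:
M = M_obj x M_eye = 12 x 5 = 60.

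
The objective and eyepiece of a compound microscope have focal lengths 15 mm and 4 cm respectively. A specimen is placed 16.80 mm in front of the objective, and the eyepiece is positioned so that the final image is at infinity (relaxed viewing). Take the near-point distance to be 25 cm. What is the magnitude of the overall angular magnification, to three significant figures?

52.1

Convert to cm: f_obj = 15 mm = 1.5 cm; d_o = 16.80 mm = 1.68 cm.
Objective: 1/d_i = 1/f_obj - 1/d_o = 1/1.5 - 1/1.68 = 0.07143 cm^-1, so d_i = 14.000 cm.
m_obj = -d_i/d_o = -14.000/1.68 = -8.333.
Eyepiece angular magnification (image at infinity): M_eye = D/f_e = 25/4 = 6.250.
Overall M = m_obj x M_eye = (-8.333)(6.250) = -52.08.
|M| = 52.08.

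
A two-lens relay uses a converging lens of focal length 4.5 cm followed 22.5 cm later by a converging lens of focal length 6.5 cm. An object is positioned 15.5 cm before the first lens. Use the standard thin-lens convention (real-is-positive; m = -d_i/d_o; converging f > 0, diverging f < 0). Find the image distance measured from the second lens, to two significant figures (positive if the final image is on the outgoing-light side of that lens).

11 cm

Lens 1: 1/d_i1 = 1/f_1 - 1/d_o1 = 1/4.5 - 1/15.5 = 0.15771 cm^-1, so d_i1 = 6.341 cm.
The intermediate image is 6.341 cm to the right of lens 1, so d_o2 = L - d_i1 = 22.5 - 6.341 = 16.159 cm.
Lens 2: 1/d_i2 = 1/f_2 - 1/d_o2 = 1/6.5 - 1/(16.159) = 0.09196 cm^-1, so d_i2 = 10.874 cm.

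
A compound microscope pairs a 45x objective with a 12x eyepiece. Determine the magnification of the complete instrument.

The overall magnification of a compound microscope is the product of the objective and eyepiece magnifications:
M = M_obj x M_eye = 45 x 12 = 540.

540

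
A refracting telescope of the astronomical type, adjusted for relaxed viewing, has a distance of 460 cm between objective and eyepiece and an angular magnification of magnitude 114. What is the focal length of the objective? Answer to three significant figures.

456 cm

In normal adjustment the tube length equals f_obj + f_eye and |M| = f_obj/f_eye.
So f_obj = 114 f_eye and 114 f_eye + f_eye = 460 cm, giving f_eye = 460/115 = 4.000 cm and f_obj = 456.000 cm.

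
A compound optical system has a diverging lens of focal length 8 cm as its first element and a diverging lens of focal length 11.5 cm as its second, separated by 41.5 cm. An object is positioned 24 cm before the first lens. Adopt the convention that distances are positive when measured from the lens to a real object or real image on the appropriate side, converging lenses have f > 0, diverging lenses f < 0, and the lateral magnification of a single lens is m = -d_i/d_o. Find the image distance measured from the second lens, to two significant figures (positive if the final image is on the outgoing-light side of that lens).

-9.3 cm

First lens: d_i1 = 1/(1/(-8) - 1/24) = -6.000 cm.
The intermediate image is virtual, 6.000 cm to the left of lens 1, so d_o2 = L - d_i1 = 41.5 - (-6.000) = 47.500 cm.
Second lens: d_i2 = 1/(1/(-11.5) - 1/(47.500)) = -9.258 cm.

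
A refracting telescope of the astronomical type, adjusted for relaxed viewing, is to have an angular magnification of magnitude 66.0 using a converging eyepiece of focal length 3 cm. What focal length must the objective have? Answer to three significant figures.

|M| = f_obj/|f_eye|, so f_obj = |M| x |f_eye| = 66.0 x 3 = 198.000 cm.

198 cm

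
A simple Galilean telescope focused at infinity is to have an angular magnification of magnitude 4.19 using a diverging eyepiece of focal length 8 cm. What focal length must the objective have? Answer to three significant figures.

33.5 cm

|M| = f_obj/|f_eye|, so f_obj = |M| x |f_eye| = 4.19 x 8 = 33.520 cm.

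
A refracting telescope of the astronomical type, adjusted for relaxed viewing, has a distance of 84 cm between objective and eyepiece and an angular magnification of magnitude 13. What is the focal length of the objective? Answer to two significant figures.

In normal adjustment the tube length equals f_obj + f_eye and |M| = f_obj/f_eye.
So f_obj = 13 f_eye and 13 f_eye + f_eye = 84 cm, giving f_eye = 84/14 = 6.000 cm and f_obj = 78.000 cm.

78 cm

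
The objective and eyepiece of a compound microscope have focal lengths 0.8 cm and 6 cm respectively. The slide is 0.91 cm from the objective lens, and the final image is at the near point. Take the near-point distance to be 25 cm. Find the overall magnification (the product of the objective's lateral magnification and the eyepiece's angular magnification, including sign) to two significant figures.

Objective: 1/d_i = 1/f_obj - 1/d_o = 1/0.8 - 1/0.91 = 0.15110 cm^-1, so d_i = 6.618 cm.
m_obj = -d_i/d_o = -6.618/0.91 = -7.273.
Eyepiece angular magnification (image at near point): M_eye = 1 + D/f_e = 1 + 25/6 = 5.167.
Overall M = m_obj x M_eye = (-7.273)(5.167) = -37.58.

-38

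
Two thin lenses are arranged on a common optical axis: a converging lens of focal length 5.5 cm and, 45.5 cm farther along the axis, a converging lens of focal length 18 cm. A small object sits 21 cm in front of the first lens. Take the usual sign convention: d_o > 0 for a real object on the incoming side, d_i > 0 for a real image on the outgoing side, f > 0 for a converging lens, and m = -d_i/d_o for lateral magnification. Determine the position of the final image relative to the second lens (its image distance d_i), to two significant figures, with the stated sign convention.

Lens 1: 1/d_i1 = 1/f_1 - 1/d_o1 = 1/5.5 - 1/21 = 0.13420 cm^-1, so d_i1 = 7.452 cm.
That image sits 38.048 cm in front of the second lens, so d_o2 = 38.048 cm.
Lens 2: 1/d_i2 = 1/f_2 - 1/d_o2 = 1/18 - 1/(38.048) = 0.02927 cm^-1, so d_i2 = 34.161 cm.

34 cm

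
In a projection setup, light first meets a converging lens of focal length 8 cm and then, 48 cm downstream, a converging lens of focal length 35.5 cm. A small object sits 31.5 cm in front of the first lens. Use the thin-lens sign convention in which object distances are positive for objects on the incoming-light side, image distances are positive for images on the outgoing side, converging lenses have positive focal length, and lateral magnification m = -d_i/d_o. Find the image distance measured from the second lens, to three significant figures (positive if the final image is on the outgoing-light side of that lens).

745 cm

First lens: d_i1 = 1/(1/8 - 1/31.5) = 10.723 cm.
Object distance for lens 2: d_o2 = 48 - 10.723 = 37.277 cm.
Second lens: d_i2 = 1/(1/35.5 - 1/(37.277)) = 744.862 cm.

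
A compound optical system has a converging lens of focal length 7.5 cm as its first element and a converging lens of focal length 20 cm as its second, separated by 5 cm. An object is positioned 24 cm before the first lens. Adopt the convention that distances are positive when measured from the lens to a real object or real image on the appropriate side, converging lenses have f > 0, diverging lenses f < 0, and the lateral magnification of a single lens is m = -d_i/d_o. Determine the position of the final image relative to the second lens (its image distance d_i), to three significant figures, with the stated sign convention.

4.56 cm

Applying the thin-lens equation to the first lens, 1/7.5 = 1/24 + 1/d_i1, which gives d_i1 = 10.909 cm.
This image would form 10.909 cm past lens 1, i.e. 5.909 cm beyond lens 2, so it is a virtual object for lens 2: d_o2 = 5 - 10.909 = -5.909 cm.
Applying the thin-lens equation again with f_2 = 20 cm and d_o2 = -5.909 cm gives d_i2 = 4.561 cm.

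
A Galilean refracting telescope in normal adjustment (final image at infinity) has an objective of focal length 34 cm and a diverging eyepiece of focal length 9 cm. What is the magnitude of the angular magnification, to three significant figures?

3.78

|M| = f_obj/|f_eye| = 34/9 = 3.778.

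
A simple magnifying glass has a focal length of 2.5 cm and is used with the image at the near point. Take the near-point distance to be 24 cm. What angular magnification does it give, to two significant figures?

11

M = 1 + D/f = 1 + 24/2.5 = 10.600.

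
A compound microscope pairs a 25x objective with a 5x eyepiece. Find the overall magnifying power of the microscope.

The overall magnification of a compound microscope is the product of the objective and eyepiece magnifications:
M = M_obj x M_eye = 25 x 5 = 125.

125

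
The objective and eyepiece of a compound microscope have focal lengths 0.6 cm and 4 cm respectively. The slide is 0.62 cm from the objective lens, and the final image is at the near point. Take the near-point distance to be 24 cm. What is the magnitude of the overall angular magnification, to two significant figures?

Objective: 1/d_i = 1/f_obj - 1/d_o = 1/0.6 - 1/0.62 = 0.05376 cm^-1, so d_i = 18.600 cm.
m_obj = -d_i/d_o = -18.600/0.62 = -30.000.
Eyepiece angular magnification (image at near point): M_eye = 1 + D/f_e = 1 + 24/4 = 7.000.
Overall M = m_obj x M_eye = (-30.000)(7.000) = -210.00.
|M| = 210.00.

210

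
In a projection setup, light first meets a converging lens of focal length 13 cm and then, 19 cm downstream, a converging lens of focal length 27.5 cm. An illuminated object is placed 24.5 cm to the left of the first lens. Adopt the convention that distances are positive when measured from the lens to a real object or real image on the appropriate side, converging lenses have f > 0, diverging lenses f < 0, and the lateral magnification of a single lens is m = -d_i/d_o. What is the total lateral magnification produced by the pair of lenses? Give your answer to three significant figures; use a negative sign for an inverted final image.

-0.859

Applying the thin-lens equation to the first lens, 1/13 = 1/24.5 + 1/d_i1, which gives d_i1 = 27.696 cm.
Its lateral magnification is m_1 = -d_i1/d_o1 = -(27.696)/24.5 = -1.1304.
Since 27.696 cm > 19 cm, the first image lies past the second lens and serves as a virtual object: d_o2 = L - d_i1 = -8.696 cm.
Applying the thin-lens equation again with f_2 = 27.5 cm and d_o2 = -8.696 cm gives d_i2 = 6.607 cm.
m_2 = -(6.607)/(-8.696) = 0.7598.
The system's lateral magnification is m_1 m_2 = (-1.1304)(0.7598) = -0.8589.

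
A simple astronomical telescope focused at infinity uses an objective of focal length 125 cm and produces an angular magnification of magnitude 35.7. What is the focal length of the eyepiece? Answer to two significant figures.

|M| = f_obj/f_eye, so f_eye = f_obj/|M| = 125/35.7 = 3.501 cm.

3.5 cm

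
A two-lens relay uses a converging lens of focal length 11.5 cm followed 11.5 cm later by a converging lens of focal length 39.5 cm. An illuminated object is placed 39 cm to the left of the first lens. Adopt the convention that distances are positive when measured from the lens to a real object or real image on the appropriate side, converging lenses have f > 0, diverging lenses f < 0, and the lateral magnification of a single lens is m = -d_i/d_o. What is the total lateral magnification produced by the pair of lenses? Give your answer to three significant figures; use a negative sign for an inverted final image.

First lens: d_i1 = 1/(1/11.5 - 1/39) = 16.309 cm.
m_1 = -(16.309)/39 = -0.4182.
This image would form 16.309 cm past lens 1, i.e. 4.809 cm beyond lens 2, so it is a virtual object for lens 2: d_o2 = 11.5 - 16.309 = -4.809 cm.
Second lens: d_i2 = 1/(1/39.5 - 1/(-4.809)) = 4.287 cm.
m_2 = -(4.287)/(-4.809) = 0.8915.
The system's lateral magnification is m_1 m_2 = (-0.4182)(0.8915) = -0.3728.

-0.373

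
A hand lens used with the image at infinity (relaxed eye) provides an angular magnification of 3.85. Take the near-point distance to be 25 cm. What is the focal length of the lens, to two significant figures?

For the image at infinity, M = D/f.
f = D/M = 25/3.85 = 6.494 cm.

6.5 cm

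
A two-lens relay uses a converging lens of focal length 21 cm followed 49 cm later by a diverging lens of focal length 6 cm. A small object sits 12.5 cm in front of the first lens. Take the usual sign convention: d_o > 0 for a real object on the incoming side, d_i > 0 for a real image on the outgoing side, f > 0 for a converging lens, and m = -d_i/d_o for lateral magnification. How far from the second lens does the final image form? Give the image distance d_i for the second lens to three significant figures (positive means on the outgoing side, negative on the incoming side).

-5.58 cm

Lens 1: 1/d_i1 = 1/f_1 - 1/d_o1 = 1/21 - 1/12.5 = -0.03238 cm^-1, so d_i1 = -30.882 cm.
With d_i1 < 0 the first image is virtual and lies on the object side; the object distance for lens 2 is d_o2 = 49 - (-30.882) = 79.882 cm.
Lens 2: 1/d_i2 = 1/f_2 - 1/d_o2 = 1/(-6) - 1/(79.882) = -0.17919 cm^-1, so d_i2 = -5.581 cm.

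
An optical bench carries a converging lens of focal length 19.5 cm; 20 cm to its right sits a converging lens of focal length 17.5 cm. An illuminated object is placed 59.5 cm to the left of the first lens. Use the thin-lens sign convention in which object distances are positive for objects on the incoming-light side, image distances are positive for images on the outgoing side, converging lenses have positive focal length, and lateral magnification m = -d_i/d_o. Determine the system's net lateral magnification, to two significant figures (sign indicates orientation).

-0.32

Lens 1: 1/d_i1 = 1/f_1 - 1/d_o1 = 1/19.5 - 1/59.5 = 0.03448 cm^-1, so d_i1 = 29.006 cm.
m_1 = -(29.006)/59.5 = -0.4875.
This image would form 29.006 cm past lens 1, i.e. 9.006 cm beyond lens 2, so it is a virtual object for lens 2: d_o2 = 20 - 29.006 = -9.006 cm.
Lens 2: 1/d_i2 = 1/f_2 - 1/d_o2 = 1/17.5 - 1/(-9.006) = 0.16818 cm^-1, so d_i2 = 5.946 cm.
m_2 = -(5.946)/(-9.006) = 0.6602.
The system's lateral magnification is m_1 m_2 = (-0.4875)(0.6602) = -0.3219.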